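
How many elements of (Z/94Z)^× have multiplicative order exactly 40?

0

φ(94) = φ(2)·φ(47) = 1·46 = 46 = 2 · 23.
(Z/94Z)^× is cyclic (|G| = 46); a cyclic group of order m has exactly φ(d) elements of each order d | m, and none otherwise.
40 does not divide 46, so no element of (Z/94Z)^× has order 40.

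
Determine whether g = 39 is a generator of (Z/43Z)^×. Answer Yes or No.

φ(43) = 43 − 1 = 42 = 2 · 3 · 7.
It suffices to check that the order of 39 is not a proper divisor of 42: compute 39^(42/q) for q ∈ {2, 3, 7}.
39^21 ≡ 42 (mod 43)  [q = 2: ≢ 1 ✓]
39^14 ≡ 1 (mod 43)  [q = 3: ≡ 1 ✗]
39^6 ≡ 11 (mod 43)  [q = 7: ≢ 1 ✓]
The check at q = 3 fails, so 39 generates a proper subgroup.

No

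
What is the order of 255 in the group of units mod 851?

99

Since 255 ∈ (Z/851Z)^×, its order divides φ(851) = φ(23·37) = (23−1)·(37−1) = 22·36 = 792 = 2^3 · 3^2 · 11.
Divisors of 792: 1, 2, 3, 4, 6, 8, 9, 11, 12, 18, 22, 24, 33, 36, 44, 66, 72, 88, 99, 132, 198, 264, 396, 792.
Evaluate successive powers at the divisors of 792:
255^1 ≡ 255 (mod 851)
255^2 ≡ 349 (mod 851)
255^3 ≡ 491 (mod 851)
255^4 ≡ 108 (mod 851)
255^6 ≡ 248 (mod 851)
255^8 ≡ 601 (mod 851)
255^9 ≡ 75 (mod 851)
255^11 ≡ 645 (mod 851)
255^12 ≡ 232 (mod 851)
255^18 ≡ 519 (mod 851)
255^22 ≡ 737 (mod 851)
255^24 ≡ 211 (mod 851)
255^33 ≡ 507 (mod 851)
255^36 ≡ 445 (mod 851)
255^44 ≡ 231 (mod 851)
255^66 ≡ 47 (mod 851)
255^72 ≡ 593 (mod 851)
255^88 ≡ 599 (mod 851)
255^99 ≡ 1 (mod 851) ✓
So ord_851(255) = 99.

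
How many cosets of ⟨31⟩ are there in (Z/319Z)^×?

By Lagrange's theorem, ord_319(31) divides φ(319) = φ(11·29) = (11−1)·(29−1) = 10·28 = 280 = 2^3 · 5 · 7.
Divisors of 280: 1, 2, 4, 5, 7, 8, 10, 14, 20, 28, 35, 40, 56, 70, 140, 280.
Check 31^d mod 319 for each divisor in increasing order:
31^1 ≡ 31 (mod 319)
31^2 ≡ 4 (mod 319)
31^4 ≡ 16 (mod 319)
31^5 ≡ 177 (mod 319)
31^7 ≡ 70 (mod 319)
31^8 ≡ 256 (mod 319)
31^10 ≡ 67 (mod 319)
31^14 ≡ 115 (mod 319)
31^20 ≡ 23 (mod 319)
31^28 ≡ 146 (mod 319)
31^35 ≡ 12 (mod 319)
31^40 ≡ 210 (mod 319)
31^56 ≡ 262 (mod 319)
31^70 ≡ 144 (mod 319)
31^140 ≡ 1 (mod 319) ✓
The order of 31 is 140, so the subgroup it generates has 140 elements.
The index is φ(319) / ord(31) = 280 / 140 = 2.

2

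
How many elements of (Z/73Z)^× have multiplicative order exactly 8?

4

φ(73) = 73 − 1 = 72 = 2^3 · 3^2.
In a cyclic group of order 72, there are φ(d) elements of order d for each divisor d of 72, and zero for non-divisors.
8 = 2^3 divides 72, and φ(8) = 4.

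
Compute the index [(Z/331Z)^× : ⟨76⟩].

2

The order of 76 must divide φ(331) = 331 − 1 = 330 = 2 · 3 · 5 · 11.
Divisors of 330: 1, 2, 3, 5, 6, 10, 11, 15, 22, 30, 33, 55, 66, 110, 165, 330.
Test each divisor d:
76^1 ≡ 76
76^2 ≡ 149
76^3 ≡ 70
76^5 ≡ 169
76^6 ≡ 266
76^10 ≡ 95
76^11 ≡ 269
76^15 ≡ 167
76^22 ≡ 203
76^30 ≡ 85
76^33 ≡ 323
76^55 ≡ 31
76^66 ≡ 64
76^110 ≡ 299
76^165 ≡ 1
Thus |⟨76⟩| = ord(76) = 165.
[(Z/331Z)^× : ⟨76⟩] = 330/165 = 2.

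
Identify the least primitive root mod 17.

φ(17) = 17 − 1 = 16 = 2^4.
g is a primitive root iff g^(16/q) ≢ 1 (mod 17) for each prime q ∈ {2}.
g = 2: 2^8 ≡ 1 — hits 1, so not a primitive root.
g = 3: 3^8 ≡ 16 — none is 1, so 3 is a primitive root.
Hence the least primitive root of 17 is 3.

3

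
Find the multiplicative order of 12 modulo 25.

20

ord(12) | φ(25) = φ(5^2) = 5·(5−1) = 20 = 2^2 · 5.
Divisors of 20: 1, 2, 4, 5, 10, 20.
Test each divisor d:
12^1 ≡ 12 (mod 25)
12^2 ≡ 19 (mod 25)
12^4 ≡ 11 (mod 25)
12^5 ≡ 7 (mod 25)
12^10 ≡ 24 (mod 25)
12^20 ≡ 1 (mod 25) ✓
So ord_25(12) = 20.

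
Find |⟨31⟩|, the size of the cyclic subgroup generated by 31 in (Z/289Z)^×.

272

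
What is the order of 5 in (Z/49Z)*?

The order of 5 must divide φ(49) = φ(7^2) = 7·(7−1) = 42 = 2 · 3 · 7.
Divisors of 42: 1, 2, 3, 6, 7, 14, 21, 42.
Compute 5^d (mod 49) for the divisors d until we hit 1:
5^1 ≡ 5
5^2 ≡ 25
5^3 ≡ 27
5^6 ≡ 43
5^7 ≡ 19
5^14 ≡ 18
5^21 ≡ 48
5^42 ≡ 1
The smallest such exponent is 42, so the order of 5 is 42.

42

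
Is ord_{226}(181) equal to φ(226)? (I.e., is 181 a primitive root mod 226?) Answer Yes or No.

Yes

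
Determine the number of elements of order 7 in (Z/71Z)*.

φ(71) = 71 − 1 = 70 = 2 · 5 · 7.
(Z/71Z)^× is cyclic (|G| = 70); a cyclic group of order m has exactly φ(d) elements of each order d | m, and none otherwise.
7 | 70, and φ(7) = 7 − 1 = 6.

6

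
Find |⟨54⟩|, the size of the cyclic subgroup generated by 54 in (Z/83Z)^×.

82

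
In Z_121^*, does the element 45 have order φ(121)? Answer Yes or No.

No

φ(121) = φ(11^2) = 11·(11−1) = 110 = 2 · 5 · 11.
Test 45^(110/q) mod 121 for each prime factor q of 110:
45^55 ≡ 1 (mod 121)  [q = 2: ≡ 1 ✗]
45^22 ≡ 1 (mod 121)  [q = 5: ≡ 1 ✗]
45^10 ≡ 78 (mod 121)  [q = 11: ≢ 1 ✓]
The check at q = 2 fails, so 45 generates a proper subgroup.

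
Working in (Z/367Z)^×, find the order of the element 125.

122

The order of 125 must divide φ(367) = 367 − 1 = 366 = 2 · 3 · 61.
Divisors of 366: 1, 2, 3, 6, 61, 122, 183, 366.
Compute 125^d (mod 367) for the divisors d until we hit 1:
125^1 ≡ 125
125^2 ≡ 211
125^3 ≡ 318
125^6 ≡ 199
125^61 ≡ 366
125^122 ≡ 1
Therefore the multiplicative order of 125 modulo 367 is 122.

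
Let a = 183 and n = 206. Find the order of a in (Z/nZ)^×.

34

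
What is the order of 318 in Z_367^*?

122

The order of 318 must divide φ(367) = 367 − 1 = 366 = 2 · 3 · 61.
Divisors of 366: 1, 2, 3, 6, 61, 122, 183, 366.
Test each divisor d:
318^1 ≡ 318
318^2 ≡ 199
318^3 ≡ 158
318^6 ≡ 8
318^61 ≡ 366
318^122 ≡ 1
The smallest such exponent is 122, so the order of 318 is 122.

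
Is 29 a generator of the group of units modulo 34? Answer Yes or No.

Yes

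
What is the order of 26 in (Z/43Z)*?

Since 26 ∈ (Z/43Z)^×, its order divides φ(43) = 43 − 1 = 42 = 2 · 3 · 7.
Divisors of 42: 1, 2, 3, 6, 7, 14, 21, 42.
Evaluate successive powers at the divisors of 42:
26^1 ≡ 26 (mod 43)
26^2 ≡ 31 (mod 43)
26^3 ≡ 32 (mod 43)
26^6 ≡ 35 (mod 43)
26^7 ≡ 7 (mod 43)
26^14 ≡ 6 (mod 43)
26^21 ≡ 42 (mod 43)
26^42 ≡ 1 (mod 43) ✓
The smallest such exponent is 42, so the order of 26 is 42.

42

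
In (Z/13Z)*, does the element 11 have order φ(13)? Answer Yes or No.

φ(13) = 13 − 1 = 12 = 2^2 · 3.
It suffices to check that the order of 11 is not a proper divisor of 12: compute 11^(12/q) for q ∈ {2, 3}.
11^6 ≡ 12 (mod 13)  [q = 2: ≢ 1 ✓]
11^4 ≡ 3 (mod 13)  [q = 3: ≢ 1 ✓]
Every test exponent gives a nontrivial residue, hence 11 generates the full group.

Yes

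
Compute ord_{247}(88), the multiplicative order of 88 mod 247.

The order of 88 must divide φ(247) = φ(13·19) = (13−1)·(19−1) = 12·18 = 216 = 2^3 · 3^3.
Divisors of 216: 1, 2, 3, 4, 6, 8, 9, 12, 18, 24, 27, 36, 54, 72, 108, 216.
Test each divisor d:
88^1 ≡ 88 (mod 247)
88^2 ≡ 87 (mod 247)
88^3 ≡ 246 (mod 247)
88^4 ≡ 159 (mod 247)
88^6 ≡ 1 (mod 247) ✓
So ord_247(88) = 6.

6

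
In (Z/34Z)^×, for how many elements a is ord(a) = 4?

2

φ(34) = φ(2)·φ(17) = 1·16 = 16 = 2^4.
(Z/34Z)^× is cyclic (|G| = 16); a cyclic group of order m has exactly φ(d) elements of each order d | m, and none otherwise.
4 = 2^2 divides 16, and φ(4) = 2.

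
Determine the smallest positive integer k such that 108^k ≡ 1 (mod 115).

44

By Lagrange's theorem, ord_115(108) divides φ(115) = φ(5·23) = (5−1)·(23−1) = 4·22 = 88 = 2^3 · 11.
Divisors of 88: 1, 2, 4, 8, 11, 22, 44, 88.
Check 108^d mod 115 for each divisor in increasing order:
108^1 ≡ 108 (mod 115)
108^2 ≡ 49 (mod 115)
108^4 ≡ 101 (mod 115)
108^8 ≡ 81 (mod 115)
108^11 ≡ 47 (mod 115)
108^22 ≡ 24 (mod 115)
108^44 ≡ 1 (mod 115) ✓
The smallest such exponent is 44, so the order of 108 is 44.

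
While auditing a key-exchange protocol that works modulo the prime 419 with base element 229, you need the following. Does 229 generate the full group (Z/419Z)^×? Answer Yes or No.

Yes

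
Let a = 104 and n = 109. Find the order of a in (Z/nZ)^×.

The order of 104 must divide φ(109) = 109 − 1 = 108 = 2^2 · 3^3.
Divisors of 108: 1, 2, 3, 4, 6, 9, 12, 18, 27, 36, 54, 108.
Compute 104^d (mod 109) for the divisors d until we hit 1:
104^1 ≡ 104
104^2 ≡ 25
104^3 ≡ 93
104^4 ≡ 80
104^6 ≡ 38
104^9 ≡ 46
104^12 ≡ 27
104^18 ≡ 45
104^27 ≡ 108
104^36 ≡ 63
104^54 ≡ 1
Therefore the multiplicative order of 104 modulo 109 is 54.

54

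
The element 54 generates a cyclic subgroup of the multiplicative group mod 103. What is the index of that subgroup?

1

By Lagrange's theorem, ord_103(54) divides φ(103) = 103 − 1 = 102 = 2 · 3 · 17.
Divisors of 102: 1, 2, 3, 6, 17, 34, 51, 102.
Test each divisor d:
54^1 ≡ 54
54^2 ≡ 32
54^3 ≡ 80
54^6 ≡ 14
54^17 ≡ 47
54^34 ≡ 46
54^51 ≡ 102
54^102 ≡ 1
The order of 54 is 102, so the subgroup it generates has 102 elements.
The index is φ(103) / ord(54) = 102 / 102 = 1.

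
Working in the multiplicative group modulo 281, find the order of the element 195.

10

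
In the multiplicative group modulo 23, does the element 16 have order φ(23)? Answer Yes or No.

No

φ(23) = 23 − 1 = 22 = 2 · 11.
An element g generates (Z/23Z)^× iff g^(22/q) ≢ 1 (mod 23) for each prime q ∈ {2, 11}.
16^11 ≡ 1 (mod 23)  [q = 2: ≡ 1 ✗]
16^2 ≡ 3 (mod 23)  [q = 11: ≢ 1 ✓]
Since 16^11 ≡ 1, the order of 16 divides 11 < 22, so 16 is not a primitive root.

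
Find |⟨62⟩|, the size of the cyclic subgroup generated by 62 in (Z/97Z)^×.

The order of 62 must divide φ(97) = 97 − 1 = 96 = 2^5 · 3.
Divisors of 96: 1, 2, 3, 4, 6, 8, 12, 16, 24, 32, 48, 96.
Check 62^d mod 97 for each divisor in increasing order:
62^1 ≡ 62 (mod 97)
62^2 ≡ 61 (mod 97)
62^3 ≡ 96 (mod 97)
62^4 ≡ 35 (mod 97)
62^6 ≡ 1 (mod 97) ✓
Therefore the multiplicative order of 62 modulo 97 is 6.

6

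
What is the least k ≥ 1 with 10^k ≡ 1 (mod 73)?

ord(10) | φ(73) = 73 − 1 = 72 = 2^3 · 3^2.
Divisors of 72: 1, 2, 3, 4, 6, 8, 9, 12, 18, 24, 36, 72.
Test each divisor d:
10^1 ≡ 10 (mod 73)
10^2 ≡ 27 (mod 73)
10^3 ≡ 51 (mod 73)
10^4 ≡ 72 (mod 73)
10^6 ≡ 46 (mod 73)
10^8 ≡ 1 (mod 73) ✓
So ord_73(10) = 8.

8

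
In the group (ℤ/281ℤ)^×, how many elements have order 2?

φ(281) = 281 − 1 = 280 = 2^3 · 5 · 7.
In a cyclic group of order 280, there are φ(d) elements of order d for each divisor d of 280, and zero for non-divisors.
2 | 280, and φ(2) = 2 − 1 = 1.

1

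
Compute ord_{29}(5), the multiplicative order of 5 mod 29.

14

ord(5) | φ(29) = 29 − 1 = 28 = 2^2 · 7.
Divisors of 28: 1, 2, 4, 7, 14, 28.
Compute 5^d (mod 29) for the divisors d until we hit 1:
5^1 ≡ 5
5^2 ≡ 25
5^4 ≡ 16
5^7 ≡ 28
5^14 ≡ 1
So ord_29(5) = 14.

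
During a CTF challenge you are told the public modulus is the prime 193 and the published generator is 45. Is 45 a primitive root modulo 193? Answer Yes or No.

Yes

φ(193) = 193 − 1 = 192 = 2^6 · 3.
An element g generates (Z/193Z)^× iff g^(192/q) ≢ 1 (mod 193) for each prime q ∈ {2, 3}.
45^96 ≡ 192 (mod 193)  [q = 2: ≢ 1 ✓]
45^64 ≡ 84 (mod 193)  [q = 3: ≢ 1 ✓]
None equal 1, so ord_193(45) = 192: 45 is a primitive root.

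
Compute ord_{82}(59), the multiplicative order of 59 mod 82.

5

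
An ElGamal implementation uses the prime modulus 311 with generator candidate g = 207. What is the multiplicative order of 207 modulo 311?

The order of 207 must divide φ(311) = 311 − 1 = 310 = 2 · 5 · 31.
Divisors of 310: 1, 2, 5, 10, 31, 62, 155, 310.
Evaluate successive powers at the divisors of 310:
207^1 ≡ 207 (mod 311)
207^2 ≡ 242 (mod 311)
207^5 ≡ 279 (mod 311)
207^10 ≡ 91 (mod 311)
207^31 ≡ 305 (mod 311)
207^62 ≡ 36 (mod 311)
207^155 ≡ 310 (mod 311)
207^310 ≡ 1 (mod 311) ✓
So ord_311(207) = 310.

310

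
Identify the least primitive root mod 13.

φ(13) = 13 − 1 = 12 = 2^2 · 3.
Test candidates g = 2, 3, … against the prime factors q ∈ {2, 3} of φ(13): g is a generator iff g^(12/q) ≢ 1 for every such q.
g = 2: 2^6 ≡ 12; 2^4 ≡ 3 — none is 1, so 2 is a primitive root.
So 2 is the smallest generator of (Z/13Z)^×.

2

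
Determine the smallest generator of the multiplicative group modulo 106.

φ(106) = φ(2)·φ(53) = 1·52 = 52 = 2^2 · 13.
g is a primitive root iff g^(52/q) ≢ 1 (mod 106) for each prime q ∈ {2, 13}.
g = 2: gcd(2, 106) = 2 > 1, not a unit — skip.
g = 3: 3^26 ≡ 105; 3^4 ≡ 81 — none is 1, so 3 is a primitive root.
The smallest primitive root modulo 106 is 3.

3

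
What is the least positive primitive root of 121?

2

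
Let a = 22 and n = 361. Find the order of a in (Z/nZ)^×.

The order of 22 must divide φ(361) = φ(19^2) = 19·(19−1) = 342 = 2 · 3^2 · 19.
Divisors of 342: 1, 2, 3, 6, 9, 18, 19, 38, 57, 114, 171, 342.
Test each divisor d:
22^1 ≡ 22
22^2 ≡ 123
22^3 ≡ 179
22^6 ≡ 273
22^9 ≡ 132
22^18 ≡ 96
22^19 ≡ 307
22^38 ≡ 28
22^57 ≡ 293
22^114 ≡ 292
22^171 ≡ 360
22^342 ≡ 1
So ord_361(22) = 342.

342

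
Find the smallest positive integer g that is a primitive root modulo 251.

6

φ(251) = 251 − 1 = 250 = 2 · 5^3.
g is a primitive root iff g^(250/q) ≢ 1 (mod 251) for each prime q ∈ {2, 5}.
g = 2: 2^125 ≡ 250; 2^50 ≡ 1 — hits 1, so not a primitive root.
g = 3: 3^125 ≡ 1 — hits 1, so not a primitive root.
g = 4: 4^125 ≡ 1 — hits 1, so not a primitive root.
g = 5: 5^125 ≡ 1 — hits 1, so not a primitive root.
g = 6: 6^125 ≡ 250; 6^50 ≡ 219 — none is 1, so 6 is a primitive root.
Hence the least primitive root of 251 is 6.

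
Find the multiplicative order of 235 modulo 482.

Since 235 ∈ (Z/482Z)^×, its order divides φ(482) = φ(2)·φ(241) = 1·240 = 240 = 2^4 · 3 · 5.
Divisors of 240: 1, 2, 3, 4, 5, 6, 8, 10, 12, 15, 16, 20, 24, 30, 40, 48, 60, 80, 120, 240.
Check 235^d mod 482 for each divisor in increasing order:
235^1 ≡ 235 (mod 482)
235^2 ≡ 277 (mod 482)
235^3 ≡ 25 (mod 482)
235^4 ≡ 91 (mod 482)
235^5 ≡ 177 (mod 482)
235^6 ≡ 143 (mod 482)
235^8 ≡ 87 (mod 482)
235^10 ≡ 481 (mod 482)
235^12 ≡ 205 (mod 482)
235^15 ≡ 305 (mod 482)
235^16 ≡ 339 (mod 482)
235^20 ≡ 1 (mod 482) ✓
So ord_482(235) = 20.

20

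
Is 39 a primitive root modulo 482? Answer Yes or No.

φ(482) = φ(2)·φ(241) = 1·240 = 240 = 2^4 · 3 · 5.
Test 39^(240/q) mod 482 for each prime factor q of 240:
39^120 ≡ 481 (mod 482)  [q = 2: ≢ 1 ✓]
39^80 ≡ 15 (mod 482)  [q = 3: ≢ 1 ✓]
39^48 ≡ 339 (mod 482)  [q = 5: ≢ 1 ✓]
All checks pass, so 39 has order 240 and is a primitive root modulo 482.

Yes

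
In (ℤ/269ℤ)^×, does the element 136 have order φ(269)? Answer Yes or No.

No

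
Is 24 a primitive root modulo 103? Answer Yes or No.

No

φ(103) = 103 − 1 = 102 = 2 · 3 · 17.
It suffices to check that the order of 24 is not a proper divisor of 102: compute 24^(102/q) for q ∈ {2, 3, 17}.
24^51 ≡ 102 (mod 103)  [q = 2: ≢ 1 ✓]
24^34 ≡ 1 (mod 103)  [q = 3: ≡ 1 ✗]
24^6 ≡ 72 (mod 103)  [q = 17: ≢ 1 ✓]
24^34 ≡ 1 shows ord(24) | 34, strictly less than φ(103); not a primitive root.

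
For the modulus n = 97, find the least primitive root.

φ(97) = 97 − 1 = 96 = 2^5 · 3.
g is a primitive root iff g^(96/q) ≢ 1 (mod 97) for each prime q ∈ {2, 3}.
g = 2: 2^48 ≡ 1 — hits 1, so not a primitive root.
g = 3: 3^48 ≡ 1 — hits 1, so not a primitive root.
g = 4: 4^48 ≡ 1 — hits 1, so not a primitive root.
g = 5: 5^48 ≡ 96; 5^32 ≡ 35 — none is 1, so 5 is a primitive root.
Hence the least primitive root of 97 is 5.

5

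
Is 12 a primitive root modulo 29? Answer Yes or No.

No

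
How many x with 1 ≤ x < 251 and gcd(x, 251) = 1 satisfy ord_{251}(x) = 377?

0

φ(251) = 251 − 1 = 250 = 2 · 5^3.
In a cyclic group of order 250, there are φ(d) elements of order d for each divisor d of 250, and zero for non-divisors.
Here 250 is not a multiple of 377, so there are no elements of order 377.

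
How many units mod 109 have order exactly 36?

12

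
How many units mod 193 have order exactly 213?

φ(193) = 193 − 1 = 192 = 2^6 · 3.
Since (Z/193Z)^× is cyclic of order 192, the number of elements of order d is φ(d) when d | 192 and 0 otherwise.
Here 192 is not a multiple of 213, so there are no elements of order 213.

0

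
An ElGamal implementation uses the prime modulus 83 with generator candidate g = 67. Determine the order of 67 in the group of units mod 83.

Since 67 ∈ (Z/83Z)^×, its order divides φ(83) = 83 − 1 = 82 = 2 · 41.
Divisors of 82: 1, 2, 41, 82.
Compute 67^d (mod 83) for the divisors d until we hit 1:
67^1 ≡ 67 (mod 83)
67^2 ≡ 7 (mod 83)
67^41 ≡ 82 (mod 83)
67^82 ≡ 1 (mod 83) ✓
Therefore the multiplicative order of 67 modulo 83 is 82.

82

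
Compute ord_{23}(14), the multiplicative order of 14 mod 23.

22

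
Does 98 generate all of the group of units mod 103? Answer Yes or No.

No

φ(103) = 103 − 1 = 102 = 2 · 3 · 17.
It suffices to check that the order of 98 is not a proper divisor of 102: compute 98^(102/q) for q ∈ {2, 3, 17}.
98^51 ≡ 1 (mod 103)  [q = 2: ≡ 1 ✗]
98^34 ≡ 56 (mod 103)  [q = 3: ≢ 1 ✓]
98^6 ≡ 72 (mod 103)  [q = 17: ≢ 1 ✓]
The check at q = 2 fails, so 98 generates a proper subgroup.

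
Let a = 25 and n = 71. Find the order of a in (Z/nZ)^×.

5

The order of 25 must divide φ(71) = 71 − 1 = 70 = 2 · 5 · 7.
Divisors of 70: 1, 2, 5, 7, 10, 14, 35, 70.
Compute 25^d (mod 71) for the divisors d until we hit 1:
25^1 ≡ 25 (mod 71)
25^2 ≡ 57 (mod 71)
25^5 ≡ 1 (mod 71) ✓
The smallest such exponent is 5, so the order of 25 is 5.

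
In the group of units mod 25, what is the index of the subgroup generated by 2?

By Lagrange's theorem, ord_25(2) divides φ(25) = φ(5^2) = 5·(5−1) = 20 = 2^2 · 5.
Divisors of 20: 1, 2, 4, 5, 10, 20.
Evaluate successive powers at the divisors of 20:
2^1 ≡ 2
2^2 ≡ 4
2^4 ≡ 16
2^5 ≡ 7
2^10 ≡ 24
2^20 ≡ 1
The order of 2 is 20, so the subgroup it generates has 20 elements.
Index = |(Z/25Z)^×| / |⟨2⟩| = 20 / 20 = 1.

1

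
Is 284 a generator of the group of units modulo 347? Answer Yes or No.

No

φ(347) = 347 − 1 = 346 = 2 · 173.
It suffices to check that the order of 284 is not a proper divisor of 346: compute 284^(346/q) for q ∈ {2, 173}.
284^173 ≡ 1 (mod 347)  [q = 2: ≡ 1 ✗]
284^2 ≡ 152 (mod 347)  [q = 173: ≢ 1 ✓]
The check at q = 2 fails, so 284 generates a proper subgroup.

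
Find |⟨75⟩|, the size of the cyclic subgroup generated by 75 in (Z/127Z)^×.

ord(75) | φ(127) = 127 − 1 = 126 = 2 · 3^2 · 7.
Divisors of 126: 1, 2, 3, 6, 7, 9, 14, 18, 21, 42, 63, 126.
Compute 75^d (mod 127) for the divisors d until we hit 1:
75^1 ≡ 75
75^2 ≡ 37
75^3 ≡ 108
75^6 ≡ 107
75^7 ≡ 24
75^9 ≡ 126
75^14 ≡ 68
75^18 ≡ 1
Therefore the multiplicative order of 75 modulo 127 is 18.

18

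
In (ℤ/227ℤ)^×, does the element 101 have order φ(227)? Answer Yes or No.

No

φ(227) = 227 − 1 = 226 = 2 · 113.
An element g generates (Z/227Z)^× iff g^(226/q) ≢ 1 (mod 227) for each prime q ∈ {2, 113}.
101^113 ≡ 1 (mod 227)  [q = 2: ≡ 1 ✗]
101^2 ≡ 213 (mod 227)  [q = 113: ≢ 1 ✓]
Since 101^113 ≡ 1, the order of 101 divides 113 < 226, so 101 is not a primitive root.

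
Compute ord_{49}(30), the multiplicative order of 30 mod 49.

3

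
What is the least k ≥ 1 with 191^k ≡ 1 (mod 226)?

The order of 191 must divide φ(226) = φ(2)·φ(113) = 1·112 = 112 = 2^4 · 7.
Divisors of 112: 1, 2, 4, 7, 8, 14, 16, 28, 56, 112.
Check 191^d mod 226 for each divisor in increasing order:
191^1 ≡ 191
191^2 ≡ 95
191^4 ≡ 211
191^7 ≡ 155
191^8 ≡ 225
191^14 ≡ 69
191^16 ≡ 1
Hence ord(191) = 16.

16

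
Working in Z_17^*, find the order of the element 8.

8

Since 8 ∈ (Z/17Z)^×, its order divides φ(17) = 17 − 1 = 16 = 2^4.
Divisors of 16: 1, 2, 4, 8, 16.
Evaluate successive powers at the divisors of 16:
8^1 ≡ 8 (mod 17)
8^2 ≡ 13 (mod 17)
8^4 ≡ 16 (mod 17)
8^8 ≡ 1 (mod 17) ✓
So ord_17(8) = 8.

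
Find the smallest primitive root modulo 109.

6

φ(109) = 109 − 1 = 108 = 2^2 · 3^3.
g is a primitive root iff g^(108/q) ≢ 1 (mod 109) for each prime q ∈ {2, 3}.
g = 2: 2^54 ≡ 108; 2^36 ≡ 1 — hits 1, so not a primitive root.
g = 3: 3^54 ≡ 1 — hits 1, so not a primitive root.
g = 4: 4^54 ≡ 1 — hits 1, so not a primitive root.
g = 5: 5^54 ≡ 1 — hits 1, so not a primitive root.
g = 6: 6^54 ≡ 108; 6^36 ≡ 63 — none is 1, so 6 is a primitive root.
So 6 is the smallest generator of (Z/109Z)^×.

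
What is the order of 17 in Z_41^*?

40

The order of 17 must divide φ(41) = 41 − 1 = 40 = 2^3 · 5.
Divisors of 40: 1, 2, 4, 5, 8, 10, 20, 40.
Compute 17^d (mod 41) for the divisors d until we hit 1:
17^1 ≡ 17
17^2 ≡ 2
17^4 ≡ 4
17^5 ≡ 27
17^8 ≡ 16
17^10 ≡ 32
17^20 ≡ 40
17^40 ≡ 1
Therefore the multiplicative order of 17 modulo 41 is 40.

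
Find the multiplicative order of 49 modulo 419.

19

ord(49) | φ(419) = 419 − 1 = 418 = 2 · 11 · 19.
Divisors of 418: 1, 2, 11, 19, 22, 38, 209, 418.
Evaluate successive powers at the divisors of 418:
49^1 ≡ 49 (mod 419)
49^2 ≡ 306 (mod 419)
49^11 ≡ 343 (mod 419)
49^19 ≡ 1 (mod 419) ✓
Hence ord(49) = 19.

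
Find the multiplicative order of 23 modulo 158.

3

The order of 23 must divide φ(158) = φ(2)·φ(79) = 1·78 = 78 = 2 · 3 · 13.
Divisors of 78: 1, 2, 3, 6, 13, 26, 39, 78.
Compute 23^d (mod 158) for the divisors d until we hit 1:
23^1 ≡ 23 (mod 158)
23^2 ≡ 55 (mod 158)
23^3 ≡ 1 (mod 158) ✓
The smallest such exponent is 3, so the order of 23 is 3.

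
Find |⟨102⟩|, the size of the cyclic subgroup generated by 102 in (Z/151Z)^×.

150

ord(102) | φ(151) = 151 − 1 = 150 = 2 · 3 · 5^2.
Divisors of 150: 1, 2, 3, 5, 6, 10, 15, 25, 30, 50, 75, 150.
Check 102^d mod 151 for each divisor in increasing order:
102^1 ≡ 102 (mod 151)
102^2 ≡ 136 (mod 151)
102^3 ≡ 131 (mod 151)
102^5 ≡ 149 (mod 151)
102^6 ≡ 98 (mod 151)
102^10 ≡ 4 (mod 151)
102^15 ≡ 143 (mod 151)
102^25 ≡ 119 (mod 151)
102^30 ≡ 64 (mod 151)
102^50 ≡ 118 (mod 151)
102^75 ≡ 150 (mod 151)
102^150 ≡ 1 (mod 151) ✓
The smallest such exponent is 150, so the order of 102 is 150.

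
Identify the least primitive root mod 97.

φ(97) = 97 − 1 = 96 = 2^5 · 3.
Test candidates g = 2, 3, … against the prime factors q ∈ {2, 3} of φ(97): g is a generator iff g^(96/q) ≢ 1 for every such q.
g = 2: 2^48 ≡ 1 — hits 1, so not a primitive root.
g = 3: 3^48 ≡ 1 — hits 1, so not a primitive root.
g = 4: 4^48 ≡ 1 — hits 1, so not a primitive root.
g = 5: 5^48 ≡ 96; 5^32 ≡ 35 — none is 1, so 5 is a primitive root.
So 5 is the smallest generator of (Z/97Z)^×.

5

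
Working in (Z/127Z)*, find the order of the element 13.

63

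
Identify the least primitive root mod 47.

φ(47) = 47 − 1 = 46 = 2 · 23.
Test candidates g = 2, 3, … against the prime factors q ∈ {2, 23} of φ(47): g is a generator iff g^(46/q) ≢ 1 for every such q.
g = 2: 2^23 ≡ 1 — hits 1, so not a primitive root.
g = 3: 3^23 ≡ 1 — hits 1, so not a primitive root.
g = 4: 4^23 ≡ 1 — hits 1, so not a primitive root.
g = 5: 5^23 ≡ 46; 5^2 ≡ 25 — none is 1, so 5 is a primitive root.
The smallest primitive root modulo 47 is 5.

5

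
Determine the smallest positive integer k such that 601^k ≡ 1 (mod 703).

18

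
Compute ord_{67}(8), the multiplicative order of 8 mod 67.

22

The order of 8 must divide φ(67) = 67 − 1 = 66 = 2 · 3 · 11.
Divisors of 66: 1, 2, 3, 6, 11, 22, 33, 66.
Check 8^d mod 67 for each divisor in increasing order:
8^1 ≡ 8 (mod 67)
8^2 ≡ 64 (mod 67)
8^3 ≡ 43 (mod 67)
8^6 ≡ 40 (mod 67)
8^11 ≡ 66 (mod 67)
8^22 ≡ 1 (mod 67) ✓
So ord_67(8) = 22.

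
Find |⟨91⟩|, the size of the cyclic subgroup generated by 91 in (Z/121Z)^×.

55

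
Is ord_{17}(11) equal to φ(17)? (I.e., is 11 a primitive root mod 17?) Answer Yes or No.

φ(17) = 17 − 1 = 16 = 2^4.
It suffices to check that the order of 11 is not a proper divisor of 16: compute 11^(16/q) for q ∈ {2}.
11^8 ≡ 16 (mod 17)  [q = 2: ≢ 1 ✓]
Every test exponent gives a nontrivial residue, hence 11 generates the full group.

Yes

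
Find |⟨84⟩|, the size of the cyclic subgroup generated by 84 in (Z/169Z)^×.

156

By Lagrange's theorem, ord_169(84) divides φ(169) = φ(13^2) = 13·(13−1) = 156 = 2^2 · 3 · 13.
Divisors of 156: 1, 2, 3, 4, 6, 12, 13, 26, 39, 52, 78, 156.
Check 84^d mod 169 for each divisor in increasing order:
84^1 ≡ 84 (mod 169)
84^2 ≡ 127 (mod 169)
84^3 ≡ 21 (mod 169)
84^4 ≡ 74 (mod 169)
84^6 ≡ 103 (mod 169)
84^12 ≡ 131 (mod 169)
84^13 ≡ 19 (mod 169)
84^26 ≡ 23 (mod 169)
84^39 ≡ 99 (mod 169)
84^52 ≡ 22 (mod 169)
84^78 ≡ 168 (mod 169)
84^156 ≡ 1 (mod 169) ✓
The smallest such exponent is 156, so the order of 84 is 156.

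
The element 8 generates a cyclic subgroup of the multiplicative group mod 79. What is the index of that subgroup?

The order of 8 must divide φ(79) = 79 − 1 = 78 = 2 · 3 · 13.
Divisors of 78: 1, 2, 3, 6, 13, 26, 39, 78.
Check 8^d mod 79 for each divisor in increasing order:
8^1 ≡ 8 (mod 79)
8^2 ≡ 64 (mod 79)
8^3 ≡ 38 (mod 79)
8^6 ≡ 22 (mod 79)
8^13 ≡ 1 (mod 79) ✓
Thus |⟨8⟩| = ord(8) = 13.
Index = |(Z/79Z)^×| / |⟨8⟩| = 78 / 13 = 6.

6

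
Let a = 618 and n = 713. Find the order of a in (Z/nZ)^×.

The order of 618 must divide φ(713) = φ(23·31) = (23−1)·(31−1) = 22·30 = 660 = 2^2 · 3 · 5 · 11.
Divisors of 660: 1, 2, 3, 4, 5, 6, 10, 11, 12, 15, 20, 22, 30, 33, 44, 55, 60, 66, 110, 132, 165, 220, 330, 660.
Check 618^d mod 713 for each divisor in increasing order:
618^1 ≡ 618 (mod 713)
618^2 ≡ 469 (mod 713)
618^3 ≡ 364 (mod 713)
618^4 ≡ 357 (mod 713)
618^5 ≡ 309 (mod 713)
618^6 ≡ 591 (mod 713)
618^10 ≡ 652 (mod 713)
618^11 ≡ 91 (mod 713)
618^12 ≡ 624 (mod 713)
618^15 ≡ 402 (mod 713)
618^20 ≡ 156 (mod 713)
618^22 ≡ 438 (mod 713)
618^30 ≡ 466 (mod 713)
618^33 ≡ 643 (mod 713)
618^44 ≡ 47 (mod 713)
618^55 ≡ 712 (mod 713)
618^60 ≡ 404 (mod 713)
618^66 ≡ 622 (mod 713)
618^110 ≡ 1 (mod 713) ✓
The smallest such exponent is 110, so the order of 618 is 110.

110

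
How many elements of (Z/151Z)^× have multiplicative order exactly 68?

0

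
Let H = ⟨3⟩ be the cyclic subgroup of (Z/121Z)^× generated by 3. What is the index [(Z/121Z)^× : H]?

22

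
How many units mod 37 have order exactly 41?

0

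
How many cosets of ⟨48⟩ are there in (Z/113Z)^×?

7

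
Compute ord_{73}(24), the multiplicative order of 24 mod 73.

12

By Lagrange's theorem, ord_73(24) divides φ(73) = 73 − 1 = 72 = 2^3 · 3^2.
Divisors of 72: 1, 2, 3, 4, 6, 8, 9, 12, 18, 24, 36, 72.
Evaluate successive powers at the divisors of 72:
24^1 ≡ 24
24^2 ≡ 65
24^3 ≡ 27
24^4 ≡ 64
24^6 ≡ 72
24^8 ≡ 8
24^9 ≡ 46
24^12 ≡ 1
So ord_73(24) = 12.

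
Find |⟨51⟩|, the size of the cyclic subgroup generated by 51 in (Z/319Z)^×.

The order of 51 must divide φ(319) = φ(11·29) = (11−1)·(29−1) = 10·28 = 280 = 2^3 · 5 · 7.
Divisors of 280: 1, 2, 4, 5, 7, 8, 10, 14, 20, 28, 35, 40, 56, 70, 140, 280.
Test each divisor d:
51^1 ≡ 51
51^2 ≡ 49
51^4 ≡ 168
51^5 ≡ 274
51^7 ≡ 28
51^8 ≡ 152
51^10 ≡ 111
51^14 ≡ 146
51^20 ≡ 199
51^28 ≡ 262
51^35 ≡ 318
51^40 ≡ 45
51^56 ≡ 59
51^70 ≡ 1
So ord_319(51) = 70.

70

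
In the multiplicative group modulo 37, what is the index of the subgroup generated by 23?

By Lagrange's theorem, ord_37(23) divides φ(37) = 37 − 1 = 36 = 2^2 · 3^2.
Divisors of 36: 1, 2, 3, 4, 6, 9, 12, 18, 36.
Evaluate successive powers at the divisors of 36:
23^1 ≡ 23
23^2 ≡ 11
23^3 ≡ 31
23^4 ≡ 10
23^6 ≡ 36
23^9 ≡ 6
23^12 ≡ 1
Thus |⟨23⟩| = ord(23) = 12.
The index is φ(37) / ord(23) = 36 / 12 = 3.

3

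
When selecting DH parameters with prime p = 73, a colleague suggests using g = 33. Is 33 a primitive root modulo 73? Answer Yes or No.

Yes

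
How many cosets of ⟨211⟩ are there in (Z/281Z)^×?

8

The order of 211 must divide φ(281) = 281 − 1 = 280 = 2^3 · 5 · 7.
Divisors of 280: 1, 2, 4, 5, 7, 8, 10, 14, 20, 28, 35, 40, 56, 70, 140, 280.
Evaluate successive powers at the divisors of 280:
211^1 ≡ 211
211^2 ≡ 123
211^4 ≡ 236
211^5 ≡ 59
211^7 ≡ 232
211^8 ≡ 58
211^10 ≡ 109
211^14 ≡ 153
211^20 ≡ 79
211^28 ≡ 86
211^35 ≡ 1
So ord_281(211) = 35, hence |⟨211⟩| = 35.
[(Z/281Z)^× : ⟨211⟩] = 280/35 = 8.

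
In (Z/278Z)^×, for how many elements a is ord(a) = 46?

φ(278) = φ(2)·φ(139) = 1·138 = 138 = 2 · 3 · 23.
Since (Z/278Z)^× is cyclic of order 138, the number of elements of order d is φ(d) when d | 138 and 0 otherwise.
46 = 2 · 23 divides 138, and φ(46) = 22.

22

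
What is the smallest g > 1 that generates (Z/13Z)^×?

2

φ(13) = 13 − 1 = 12 = 2^2 · 3.
Test candidates g = 2, 3, … against the prime factors q ∈ {2, 3} of φ(13): g is a generator iff g^(12/q) ≢ 1 for every such q.
g = 2: 2^6 ≡ 12; 2^4 ≡ 3 — none is 1, so 2 is a primitive root.
Hence the least primitive root of 13 is 2.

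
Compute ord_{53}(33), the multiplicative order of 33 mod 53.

52

By Lagrange's theorem, ord_53(33) divides φ(53) = 53 − 1 = 52 = 2^2 · 13.
Divisors of 52: 1, 2, 4, 13, 26, 52.
Compute 33^d (mod 53) for the divisors d until we hit 1:
33^1 ≡ 33 (mod 53)
33^2 ≡ 29 (mod 53)
33^4 ≡ 46 (mod 53)
33^13 ≡ 23 (mod 53)
33^26 ≡ 52 (mod 53)
33^52 ≡ 1 (mod 53) ✓
Hence ord(33) = 52.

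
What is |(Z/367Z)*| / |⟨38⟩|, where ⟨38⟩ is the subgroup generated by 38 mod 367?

3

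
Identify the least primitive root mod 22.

7

φ(22) = φ(2)·φ(11) = 1·10 = 10 = 2 · 5.
Test candidates g = 2, 3, … against the prime factors q ∈ {2, 5} of φ(22): g is a generator iff g^(10/q) ≢ 1 for every such q.
g = 2: gcd(2, 22) = 2 > 1, not a unit — skip.
g = 3: 3^5 ≡ 1 — hits 1, so not a primitive root.
g = 4: gcd(4, 22) = 2 > 1, not a unit — skip.
g = 5: 5^5 ≡ 1 — hits 1, so not a primitive root.
g = 6: gcd(6, 22) = 2 > 1, not a unit — skip.
g = 7: 7^5 ≡ 21; 7^2 ≡ 5 — none is 1, so 7 is a primitive root.
So 7 is the smallest generator of (Z/22Z)^×.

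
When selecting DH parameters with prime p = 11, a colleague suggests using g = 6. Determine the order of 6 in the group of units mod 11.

10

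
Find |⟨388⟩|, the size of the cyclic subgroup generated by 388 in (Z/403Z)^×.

60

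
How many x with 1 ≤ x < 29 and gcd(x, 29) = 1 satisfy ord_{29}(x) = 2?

1

φ(29) = 29 − 1 = 28 = 2^2 · 7.
Since (Z/29Z)^× is cyclic of order 28, the number of elements of order d is φ(d) when d | 28 and 0 otherwise.
2 | 28, and φ(2) = 2 − 1 = 1.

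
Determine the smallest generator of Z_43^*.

3

φ(43) = 43 − 1 = 42 = 2 · 3 · 7.
Test candidates g = 2, 3, … against the prime factors q ∈ {2, 3, 7} of φ(43): g is a generator iff g^(42/q) ≢ 1 for every such q.
g = 2: 2^21 ≡ 42; 2^14 ≡ 1 — hits 1, so not a primitive root.
g = 3: 3^21 ≡ 42; 3^14 ≡ 36; 3^6 ≡ 41 — none is 1, so 3 is a primitive root.
Hence the least primitive root of 43 is 3.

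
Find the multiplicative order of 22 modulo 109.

27

Since 22 ∈ (Z/109Z)^×, its order divides φ(109) = 109 − 1 = 108 = 2^2 · 3^3.
Divisors of 108: 1, 2, 3, 4, 6, 9, 12, 18, 27, 36, 54, 108.
Compute 22^d (mod 109) for the divisors d until we hit 1:
22^1 ≡ 22 (mod 109)
22^2 ≡ 48 (mod 109)
22^3 ≡ 75 (mod 109)
22^4 ≡ 15 (mod 109)
22^6 ≡ 66 (mod 109)
22^9 ≡ 45 (mod 109)
22^12 ≡ 105 (mod 109)
22^18 ≡ 63 (mod 109)
22^27 ≡ 1 (mod 109) ✓
So ord_109(22) = 27.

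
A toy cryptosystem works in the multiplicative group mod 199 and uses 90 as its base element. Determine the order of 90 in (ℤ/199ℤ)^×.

33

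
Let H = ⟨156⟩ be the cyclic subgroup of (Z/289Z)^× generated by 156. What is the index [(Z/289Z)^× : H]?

1

By Lagrange's theorem, ord_289(156) divides φ(289) = φ(17^2) = 17·(17−1) = 272 = 2^4 · 17.
Divisors of 272: 1, 2, 4, 8, 16, 17, 34, 68, 136, 272.
Compute 156^d (mod 289) for the divisors d until we hit 1:
156^1 ≡ 156 (mod 289)
156^2 ≡ 60 (mod 289)
156^4 ≡ 132 (mod 289)
156^8 ≡ 84 (mod 289)
156^16 ≡ 120 (mod 289)
156^17 ≡ 224 (mod 289)
156^34 ≡ 179 (mod 289)
156^68 ≡ 251 (mod 289)
156^136 ≡ 288 (mod 289)
156^272 ≡ 1 (mod 289) ✓
The order of 156 is 272, so the subgroup it generates has 272 elements.
Index = |(Z/289Z)^×| / |⟨156⟩| = 272 / 272 = 1.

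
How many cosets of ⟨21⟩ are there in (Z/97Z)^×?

ord(21) | φ(97) = 97 − 1 = 96 = 2^5 · 3.
Divisors of 96: 1, 2, 3, 4, 6, 8, 12, 16, 24, 32, 48, 96.
Check 21^d mod 97 for each divisor in increasing order:
21^1 ≡ 21 (mod 97)
21^2 ≡ 53 (mod 97)
21^3 ≡ 46 (mod 97)
21^4 ≡ 93 (mod 97)
21^6 ≡ 79 (mod 97)
21^8 ≡ 16 (mod 97)
21^12 ≡ 33 (mod 97)
21^16 ≡ 62 (mod 97)
21^24 ≡ 22 (mod 97)
21^32 ≡ 61 (mod 97)
21^48 ≡ 96 (mod 97)
21^96 ≡ 1 (mod 97) ✓
So ord_97(21) = 96, hence |⟨21⟩| = 96.
The index is φ(97) / ord(21) = 96 / 96 = 1.

1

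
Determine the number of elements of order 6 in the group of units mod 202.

0

φ(202) = φ(2)·φ(101) = 1·100 = 100 = 2^2 · 5^2.
Since (Z/202Z)^× is cyclic of order 100, the number of elements of order d is φ(d) when d | 100 and 0 otherwise.
Here 100 is not a multiple of 6, so there are no elements of order 6.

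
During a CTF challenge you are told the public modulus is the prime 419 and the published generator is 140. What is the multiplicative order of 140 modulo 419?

ord(140) | φ(419) = 419 − 1 = 418 = 2 · 11 · 19.
Divisors of 418: 1, 2, 11, 19, 22, 38, 209, 418.
Check 140^d mod 419 for each divisor in increasing order:
140^1 ≡ 140 (mod 419)
140^2 ≡ 326 (mod 419)
140^11 ≡ 135 (mod 419)
140^19 ≡ 169 (mod 419)
140^22 ≡ 208 (mod 419)
140^38 ≡ 69 (mod 419)
140^209 ≡ 1 (mod 419) ✓
So ord_419(140) = 209.

209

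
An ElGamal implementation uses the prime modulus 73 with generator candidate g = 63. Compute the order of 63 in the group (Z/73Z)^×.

8

The order of 63 must divide φ(73) = 73 − 1 = 72 = 2^3 · 3^2.
Divisors of 72: 1, 2, 3, 4, 6, 8, 9, 12, 18, 24, 36, 72.
Test each divisor d:
63^1 ≡ 63 (mod 73)
63^2 ≡ 27 (mod 73)
63^3 ≡ 22 (mod 73)
63^4 ≡ 72 (mod 73)
63^6 ≡ 46 (mod 73)
63^8 ≡ 1 (mod 73) ✓
The smallest such exponent is 8, so the order of 63 is 8.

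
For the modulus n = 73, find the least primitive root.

5

φ(73) = 73 − 1 = 72 = 2^3 · 3^2.
Test candidates g = 2, 3, … against the prime factors q ∈ {2, 3} of φ(73): g is a generator iff g^(72/q) ≢ 1 for every such q.
g = 2: 2^36 ≡ 1 — hits 1, so not a primitive root.
g = 3: 3^36 ≡ 1 — hits 1, so not a primitive root.
g = 4: 4^36 ≡ 1 — hits 1, so not a primitive root.
g = 5: 5^36 ≡ 72; 5^24 ≡ 8 — none is 1, so 5 is a primitive root.
The smallest primitive root modulo 73 is 5.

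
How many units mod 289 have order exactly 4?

2

φ(289) = φ(17^2) = 17·(17−1) = 272 = 2^4 · 17.
(Z/289Z)^× is cyclic (|G| = 272); a cyclic group of order m has exactly φ(d) elements of each order d | m, and none otherwise.
4 = 2^2 divides 272, and φ(4) = 2.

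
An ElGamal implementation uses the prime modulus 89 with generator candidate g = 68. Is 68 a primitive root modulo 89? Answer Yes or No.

φ(89) = 89 − 1 = 88 = 2^3 · 11.
68 is a primitive root mod 89 iff 68^(φ(89)/q) ≢ 1 for every prime q | φ(89), i.e. q ∈ {2, 11}.
68^44 ≡ 1 (mod 89)  [q = 2: ≡ 1 ✗]
68^8 ≡ 78 (mod 89)  [q = 11: ≢ 1 ✓]
The check at q = 2 fails, so 68 generates a proper subgroup.

No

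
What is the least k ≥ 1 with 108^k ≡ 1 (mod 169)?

Since 108 ∈ (Z/169Z)^×, its order divides φ(169) = φ(13^2) = 13·(13−1) = 156 = 2^2 · 3 · 13.
Divisors of 156: 1, 2, 3, 4, 6, 12, 13, 26, 39, 52, 78, 156.
Evaluate successive powers at the divisors of 156:
108^1 ≡ 108
108^2 ≡ 3
108^3 ≡ 155
108^4 ≡ 9
108^6 ≡ 27
108^12 ≡ 53
108^13 ≡ 147
108^26 ≡ 146
108^39 ≡ 168
108^52 ≡ 22
108^78 ≡ 1
Therefore the multiplicative order of 108 modulo 169 is 78.

78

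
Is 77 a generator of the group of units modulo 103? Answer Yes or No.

Yes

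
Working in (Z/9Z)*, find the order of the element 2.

By Lagrange's theorem, ord_9(2) divides φ(9) = φ(3^2) = 3·(3−1) = 6 = 2 · 3.
Divisors of 6: 1, 2, 3, 6.
Test each divisor d:
2^1 ≡ 2
2^2 ≡ 4
2^3 ≡ 8
2^6 ≡ 1
Hence ord(2) = 6.

6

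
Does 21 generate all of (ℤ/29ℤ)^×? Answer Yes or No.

φ(29) = 29 − 1 = 28 = 2^2 · 7.
Test 21^(28/q) mod 29 for each prime factor q of 28:
21^14 ≡ 28 (mod 29)  [q = 2: ≢ 1 ✓]
21^4 ≡ 7 (mod 29)  [q = 7: ≢ 1 ✓]
Every test exponent gives a nontrivial residue, hence 21 generates the full group.

Yes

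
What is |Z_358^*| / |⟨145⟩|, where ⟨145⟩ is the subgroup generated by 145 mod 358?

ord(145) | φ(358) = φ(2)·φ(179) = 1·178 = 178 = 2 · 89.
Divisors of 178: 1, 2, 89, 178.
Check 145^d mod 358 for each divisor in increasing order:
145^1 ≡ 145 (mod 358)
145^2 ≡ 261 (mod 358)
145^89 ≡ 1 (mod 358) ✓
The order of 145 is 89, so the subgroup it generates has 89 elements.
The index is φ(358) / ord(145) = 178 / 89 = 2.

2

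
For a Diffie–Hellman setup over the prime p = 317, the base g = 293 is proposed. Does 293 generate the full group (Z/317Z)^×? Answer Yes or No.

No

φ(317) = 317 − 1 = 316 = 2^2 · 79.
It suffices to check that the order of 293 is not a proper divisor of 316: compute 293^(316/q) for q ∈ {2, 79}.
293^158 ≡ 1 (mod 317)  [q = 2: ≡ 1 ✗]
293^4 ≡ 194 (mod 317)  [q = 79: ≢ 1 ✓]
293^158 ≡ 1 shows ord(293) | 158, strictly less than φ(317); not a primitive root.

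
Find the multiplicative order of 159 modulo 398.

ord(159) | φ(398) = φ(2)·φ(199) = 1·198 = 198 = 2 · 3^2 · 11.
Divisors of 198: 1, 2, 3, 6, 9, 11, 18, 22, 33, 66, 99, 198.
Evaluate successive powers at the divisors of 198:
159^1 ≡ 159
159^2 ≡ 207
159^3 ≡ 277
159^6 ≡ 313
159^9 ≡ 335
159^11 ≡ 93
159^18 ≡ 387
159^22 ≡ 291
159^33 ≡ 397
159^66 ≡ 1
So ord_398(159) = 66.

66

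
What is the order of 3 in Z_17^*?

Since 3 ∈ (Z/17Z)^×, its order divides φ(17) = 17 − 1 = 16 = 2^4.
Divisors of 16: 1, 2, 4, 8, 16.
Check 3^d mod 17 for each divisor in increasing order:
3^1 ≡ 3 (mod 17)
3^2 ≡ 9 (mod 17)
3^4 ≡ 13 (mod 17)
3^8 ≡ 16 (mod 17)
3^16 ≡ 1 (mod 17) ✓
So ord_17(3) = 16.

16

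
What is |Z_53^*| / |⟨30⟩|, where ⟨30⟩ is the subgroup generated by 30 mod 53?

By Lagrange's theorem, ord_53(30) divides φ(53) = 53 − 1 = 52 = 2^2 · 13.
Divisors of 52: 1, 2, 4, 13, 26, 52.
Evaluate successive powers at the divisors of 52:
30^1 ≡ 30 (mod 53)
30^2 ≡ 52 (mod 53)
30^4 ≡ 1 (mod 53) ✓
The order of 30 is 4, so the subgroup it generates has 4 elements.
Index = |(Z/53Z)^×| / |⟨30⟩| = 52 / 4 = 13.

13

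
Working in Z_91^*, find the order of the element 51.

6

By Lagrange's theorem, ord_91(51) divides φ(91) = φ(7·13) = (7−1)·(13−1) = 6·12 = 72 = 2^3 · 3^2.
Divisors of 72: 1, 2, 3, 4, 6, 8, 9, 12, 18, 24, 36, 72.
Test each divisor d:
51^1 ≡ 51
51^2 ≡ 53
51^3 ≡ 64
51^4 ≡ 79
51^6 ≡ 1
Hence ord(51) = 6.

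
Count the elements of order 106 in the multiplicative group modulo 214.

φ(214) = φ(2)·φ(107) = 1·106 = 106 = 2 · 53.
(Z/214Z)^× is cyclic (|G| = 106); a cyclic group of order m has exactly φ(d) elements of each order d | m, and none otherwise.
106 = 2 · 53 divides 106, and φ(106) = 52.

52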